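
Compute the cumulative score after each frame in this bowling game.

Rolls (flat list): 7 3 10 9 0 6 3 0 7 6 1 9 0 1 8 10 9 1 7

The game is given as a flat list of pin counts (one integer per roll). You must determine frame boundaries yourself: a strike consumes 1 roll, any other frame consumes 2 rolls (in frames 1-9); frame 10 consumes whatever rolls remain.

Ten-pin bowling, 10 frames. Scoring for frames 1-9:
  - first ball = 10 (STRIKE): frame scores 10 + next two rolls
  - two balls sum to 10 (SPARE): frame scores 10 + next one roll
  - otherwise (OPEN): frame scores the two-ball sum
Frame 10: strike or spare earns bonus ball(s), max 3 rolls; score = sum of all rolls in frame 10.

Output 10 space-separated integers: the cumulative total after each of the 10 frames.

Frame 1: SPARE (7+3=10). 10 + next roll (10) = 20. Cumulative: 20
Frame 2: STRIKE. 10 + next two rolls (9+0) = 19. Cumulative: 39
Frame 3: OPEN (9+0=9). Cumulative: 48
Frame 4: OPEN (6+3=9). Cumulative: 57
Frame 5: OPEN (0+7=7). Cumulative: 64
Frame 6: OPEN (6+1=7). Cumulative: 71
Frame 7: OPEN (9+0=9). Cumulative: 80
Frame 8: OPEN (1+8=9). Cumulative: 89
Frame 9: STRIKE. 10 + next two rolls (9+1) = 20. Cumulative: 109
Frame 10: SPARE. Sum of all frame-10 rolls (9+1+7) = 17. Cumulative: 126

Answer: 20 39 48 57 64 71 80 89 109 126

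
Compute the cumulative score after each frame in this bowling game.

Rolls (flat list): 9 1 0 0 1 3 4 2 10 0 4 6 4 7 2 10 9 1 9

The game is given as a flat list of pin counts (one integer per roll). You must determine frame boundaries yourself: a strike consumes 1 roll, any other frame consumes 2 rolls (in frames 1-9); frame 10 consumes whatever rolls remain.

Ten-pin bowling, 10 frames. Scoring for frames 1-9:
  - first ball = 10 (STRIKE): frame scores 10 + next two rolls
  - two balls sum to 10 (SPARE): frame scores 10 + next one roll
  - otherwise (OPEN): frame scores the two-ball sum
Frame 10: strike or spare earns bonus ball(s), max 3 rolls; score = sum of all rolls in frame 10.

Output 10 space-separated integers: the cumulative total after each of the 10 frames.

Frame 1: SPARE (9+1=10). 10 + next roll (0) = 10. Cumulative: 10
Frame 2: OPEN (0+0=0). Cumulative: 10
Frame 3: OPEN (1+3=4). Cumulative: 14
Frame 4: OPEN (4+2=6). Cumulative: 20
Frame 5: STRIKE. 10 + next two rolls (0+4) = 14. Cumulative: 34
Frame 6: OPEN (0+4=4). Cumulative: 38
Frame 7: SPARE (6+4=10). 10 + next roll (7) = 17. Cumulative: 55
Frame 8: OPEN (7+2=9). Cumulative: 64
Frame 9: STRIKE. 10 + next two rolls (9+1) = 20. Cumulative: 84
Frame 10: SPARE. Sum of all frame-10 rolls (9+1+9) = 19. Cumulative: 103

Answer: 10 10 14 20 34 38 55 64 84 103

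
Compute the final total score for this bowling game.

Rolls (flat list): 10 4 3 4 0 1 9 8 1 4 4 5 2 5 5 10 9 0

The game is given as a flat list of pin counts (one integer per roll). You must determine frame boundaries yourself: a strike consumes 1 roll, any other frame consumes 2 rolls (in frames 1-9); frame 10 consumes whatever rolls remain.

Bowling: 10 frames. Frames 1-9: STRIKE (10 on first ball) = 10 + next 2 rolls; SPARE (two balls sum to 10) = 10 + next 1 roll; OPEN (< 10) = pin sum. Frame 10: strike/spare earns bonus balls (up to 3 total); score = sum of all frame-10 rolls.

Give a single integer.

Frame 1: STRIKE. 10 + next two rolls (4+3) = 17. Cumulative: 17
Frame 2: OPEN (4+3=7). Cumulative: 24
Frame 3: OPEN (4+0=4). Cumulative: 28
Frame 4: SPARE (1+9=10). 10 + next roll (8) = 18. Cumulative: 46
Frame 5: OPEN (8+1=9). Cumulative: 55
Frame 6: OPEN (4+4=8). Cumulative: 63
Frame 7: OPEN (5+2=7). Cumulative: 70
Frame 8: SPARE (5+5=10). 10 + next roll (10) = 20. Cumulative: 90
Frame 9: STRIKE. 10 + next two rolls (9+0) = 19. Cumulative: 109
Frame 10: OPEN. Sum of all frame-10 rolls (9+0) = 9. Cumulative: 118

Answer: 118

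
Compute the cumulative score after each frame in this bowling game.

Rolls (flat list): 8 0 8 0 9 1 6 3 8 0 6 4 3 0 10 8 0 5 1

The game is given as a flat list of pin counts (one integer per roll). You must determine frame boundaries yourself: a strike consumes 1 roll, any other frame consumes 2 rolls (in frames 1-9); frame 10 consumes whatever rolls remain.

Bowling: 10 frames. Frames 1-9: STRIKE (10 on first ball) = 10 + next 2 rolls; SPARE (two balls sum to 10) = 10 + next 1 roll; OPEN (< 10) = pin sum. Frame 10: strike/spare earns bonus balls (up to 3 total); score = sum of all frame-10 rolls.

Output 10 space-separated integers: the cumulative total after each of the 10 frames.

Frame 1: OPEN (8+0=8). Cumulative: 8
Frame 2: OPEN (8+0=8). Cumulative: 16
Frame 3: SPARE (9+1=10). 10 + next roll (6) = 16. Cumulative: 32
Frame 4: OPEN (6+3=9). Cumulative: 41
Frame 5: OPEN (8+0=8). Cumulative: 49
Frame 6: SPARE (6+4=10). 10 + next roll (3) = 13. Cumulative: 62
Frame 7: OPEN (3+0=3). Cumulative: 65
Frame 8: STRIKE. 10 + next two rolls (8+0) = 18. Cumulative: 83
Frame 9: OPEN (8+0=8). Cumulative: 91
Frame 10: OPEN. Sum of all frame-10 rolls (5+1) = 6. Cumulative: 97

Answer: 8 16 32 41 49 62 65 83 91 97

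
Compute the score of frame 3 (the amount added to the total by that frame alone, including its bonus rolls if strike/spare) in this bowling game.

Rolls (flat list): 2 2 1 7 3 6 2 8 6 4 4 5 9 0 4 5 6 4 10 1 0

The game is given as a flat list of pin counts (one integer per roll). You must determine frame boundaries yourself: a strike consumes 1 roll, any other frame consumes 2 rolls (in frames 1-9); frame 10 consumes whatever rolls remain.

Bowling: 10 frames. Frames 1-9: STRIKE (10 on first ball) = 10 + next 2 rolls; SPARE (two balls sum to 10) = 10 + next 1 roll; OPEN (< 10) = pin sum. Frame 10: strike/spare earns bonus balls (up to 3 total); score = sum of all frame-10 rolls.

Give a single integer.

Frame 1: OPEN (2+2=4). Cumulative: 4
Frame 2: OPEN (1+7=8). Cumulative: 12
Frame 3: OPEN (3+6=9). Cumulative: 21
Frame 4: SPARE (2+8=10). 10 + next roll (6) = 16. Cumulative: 37
Frame 5: SPARE (6+4=10). 10 + next roll (4) = 14. Cumulative: 51

Answer: 9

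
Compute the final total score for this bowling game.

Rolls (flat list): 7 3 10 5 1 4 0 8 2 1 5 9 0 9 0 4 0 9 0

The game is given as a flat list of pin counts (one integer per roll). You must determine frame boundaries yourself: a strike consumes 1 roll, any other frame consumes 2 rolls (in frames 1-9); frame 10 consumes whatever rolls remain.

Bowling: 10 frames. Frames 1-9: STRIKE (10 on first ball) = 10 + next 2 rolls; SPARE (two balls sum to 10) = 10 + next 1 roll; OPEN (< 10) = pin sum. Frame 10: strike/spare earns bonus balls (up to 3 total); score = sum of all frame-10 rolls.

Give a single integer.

Frame 1: SPARE (7+3=10). 10 + next roll (10) = 20. Cumulative: 20
Frame 2: STRIKE. 10 + next two rolls (5+1) = 16. Cumulative: 36
Frame 3: OPEN (5+1=6). Cumulative: 42
Frame 4: OPEN (4+0=4). Cumulative: 46
Frame 5: SPARE (8+2=10). 10 + next roll (1) = 11. Cumulative: 57
Frame 6: OPEN (1+5=6). Cumulative: 63
Frame 7: OPEN (9+0=9). Cumulative: 72
Frame 8: OPEN (9+0=9). Cumulative: 81
Frame 9: OPEN (4+0=4). Cumulative: 85
Frame 10: OPEN. Sum of all frame-10 rolls (9+0) = 9. Cumulative: 94

Answer: 94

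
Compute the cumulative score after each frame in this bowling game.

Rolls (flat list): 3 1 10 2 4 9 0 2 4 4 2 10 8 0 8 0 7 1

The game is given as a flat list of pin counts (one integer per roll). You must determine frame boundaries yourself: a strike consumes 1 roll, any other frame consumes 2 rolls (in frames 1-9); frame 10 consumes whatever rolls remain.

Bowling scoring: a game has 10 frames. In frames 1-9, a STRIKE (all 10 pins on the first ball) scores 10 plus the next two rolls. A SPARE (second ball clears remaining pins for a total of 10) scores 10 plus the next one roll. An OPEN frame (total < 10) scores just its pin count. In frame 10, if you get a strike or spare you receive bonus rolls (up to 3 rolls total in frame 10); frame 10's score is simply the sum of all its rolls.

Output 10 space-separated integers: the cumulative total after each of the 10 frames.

Frame 1: OPEN (3+1=4). Cumulative: 4
Frame 2: STRIKE. 10 + next two rolls (2+4) = 16. Cumulative: 20
Frame 3: OPEN (2+4=6). Cumulative: 26
Frame 4: OPEN (9+0=9). Cumulative: 35
Frame 5: OPEN (2+4=6). Cumulative: 41
Frame 6: OPEN (4+2=6). Cumulative: 47
Frame 7: STRIKE. 10 + next two rolls (8+0) = 18. Cumulative: 65
Frame 8: OPEN (8+0=8). Cumulative: 73
Frame 9: OPEN (8+0=8). Cumulative: 81
Frame 10: OPEN. Sum of all frame-10 rolls (7+1) = 8. Cumulative: 89

Answer: 4 20 26 35 41 47 65 73 81 89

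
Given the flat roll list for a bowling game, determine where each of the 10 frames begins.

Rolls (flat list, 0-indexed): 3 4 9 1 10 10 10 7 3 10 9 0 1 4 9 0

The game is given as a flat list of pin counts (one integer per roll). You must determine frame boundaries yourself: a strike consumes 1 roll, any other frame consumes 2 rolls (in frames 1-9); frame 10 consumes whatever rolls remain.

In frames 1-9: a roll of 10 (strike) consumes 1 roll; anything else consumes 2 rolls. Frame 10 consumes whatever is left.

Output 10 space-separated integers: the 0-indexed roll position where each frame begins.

Frame 1 starts at roll index 0: rolls=3,4 (sum=7), consumes 2 rolls
Frame 2 starts at roll index 2: rolls=9,1 (sum=10), consumes 2 rolls
Frame 3 starts at roll index 4: roll=10 (strike), consumes 1 roll
Frame 4 starts at roll index 5: roll=10 (strike), consumes 1 roll
Frame 5 starts at roll index 6: roll=10 (strike), consumes 1 roll
Frame 6 starts at roll index 7: rolls=7,3 (sum=10), consumes 2 rolls
Frame 7 starts at roll index 9: roll=10 (strike), consumes 1 roll
Frame 8 starts at roll index 10: rolls=9,0 (sum=9), consumes 2 rolls
Frame 9 starts at roll index 12: rolls=1,4 (sum=5), consumes 2 rolls
Frame 10 starts at roll index 14: 2 remaining rolls

Answer: 0 2 4 5 6 7 9 10 12 14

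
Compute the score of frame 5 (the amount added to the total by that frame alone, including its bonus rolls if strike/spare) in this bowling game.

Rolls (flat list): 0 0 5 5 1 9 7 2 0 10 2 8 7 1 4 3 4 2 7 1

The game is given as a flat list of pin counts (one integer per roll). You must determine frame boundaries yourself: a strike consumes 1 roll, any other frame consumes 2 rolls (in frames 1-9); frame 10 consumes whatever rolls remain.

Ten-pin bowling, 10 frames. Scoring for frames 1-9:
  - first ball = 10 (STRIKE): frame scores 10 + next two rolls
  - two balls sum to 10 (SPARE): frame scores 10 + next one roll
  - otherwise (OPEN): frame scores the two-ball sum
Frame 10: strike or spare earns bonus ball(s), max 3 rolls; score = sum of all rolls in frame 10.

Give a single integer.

Answer: 12

Derivation:
Frame 1: OPEN (0+0=0). Cumulative: 0
Frame 2: SPARE (5+5=10). 10 + next roll (1) = 11. Cumulative: 11
Frame 3: SPARE (1+9=10). 10 + next roll (7) = 17. Cumulative: 28
Frame 4: OPEN (7+2=9). Cumulative: 37
Frame 5: SPARE (0+10=10). 10 + next roll (2) = 12. Cumulative: 49
Frame 6: SPARE (2+8=10). 10 + next roll (7) = 17. Cumulative: 66
Frame 7: OPEN (7+1=8). Cumulative: 74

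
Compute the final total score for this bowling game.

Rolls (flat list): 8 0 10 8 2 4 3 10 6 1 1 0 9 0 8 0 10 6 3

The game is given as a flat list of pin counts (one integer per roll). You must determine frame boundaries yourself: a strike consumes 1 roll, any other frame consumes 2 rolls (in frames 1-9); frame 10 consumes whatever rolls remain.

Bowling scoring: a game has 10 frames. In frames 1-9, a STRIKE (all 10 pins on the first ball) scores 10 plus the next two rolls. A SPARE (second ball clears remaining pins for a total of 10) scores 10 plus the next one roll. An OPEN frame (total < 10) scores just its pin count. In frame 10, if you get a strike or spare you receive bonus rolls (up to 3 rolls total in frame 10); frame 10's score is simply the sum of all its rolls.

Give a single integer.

Frame 1: OPEN (8+0=8). Cumulative: 8
Frame 2: STRIKE. 10 + next two rolls (8+2) = 20. Cumulative: 28
Frame 3: SPARE (8+2=10). 10 + next roll (4) = 14. Cumulative: 42
Frame 4: OPEN (4+3=7). Cumulative: 49
Frame 5: STRIKE. 10 + next two rolls (6+1) = 17. Cumulative: 66
Frame 6: OPEN (6+1=7). Cumulative: 73
Frame 7: OPEN (1+0=1). Cumulative: 74
Frame 8: OPEN (9+0=9). Cumulative: 83
Frame 9: OPEN (8+0=8). Cumulative: 91
Frame 10: STRIKE. Sum of all frame-10 rolls (10+6+3) = 19. Cumulative: 110

Answer: 110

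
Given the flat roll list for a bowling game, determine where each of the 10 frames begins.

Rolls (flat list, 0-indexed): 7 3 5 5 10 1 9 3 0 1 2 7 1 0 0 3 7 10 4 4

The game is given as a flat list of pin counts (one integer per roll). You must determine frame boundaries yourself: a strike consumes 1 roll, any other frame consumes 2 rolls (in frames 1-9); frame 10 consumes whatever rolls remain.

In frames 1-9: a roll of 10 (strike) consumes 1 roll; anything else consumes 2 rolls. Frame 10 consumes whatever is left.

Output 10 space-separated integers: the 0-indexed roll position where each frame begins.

Frame 1 starts at roll index 0: rolls=7,3 (sum=10), consumes 2 rolls
Frame 2 starts at roll index 2: rolls=5,5 (sum=10), consumes 2 rolls
Frame 3 starts at roll index 4: roll=10 (strike), consumes 1 roll
Frame 4 starts at roll index 5: rolls=1,9 (sum=10), consumes 2 rolls
Frame 5 starts at roll index 7: rolls=3,0 (sum=3), consumes 2 rolls
Frame 6 starts at roll index 9: rolls=1,2 (sum=3), consumes 2 rolls
Frame 7 starts at roll index 11: rolls=7,1 (sum=8), consumes 2 rolls
Frame 8 starts at roll index 13: rolls=0,0 (sum=0), consumes 2 rolls
Frame 9 starts at roll index 15: rolls=3,7 (sum=10), consumes 2 rolls
Frame 10 starts at roll index 17: 3 remaining rolls

Answer: 0 2 4 5 7 9 11 13 15 17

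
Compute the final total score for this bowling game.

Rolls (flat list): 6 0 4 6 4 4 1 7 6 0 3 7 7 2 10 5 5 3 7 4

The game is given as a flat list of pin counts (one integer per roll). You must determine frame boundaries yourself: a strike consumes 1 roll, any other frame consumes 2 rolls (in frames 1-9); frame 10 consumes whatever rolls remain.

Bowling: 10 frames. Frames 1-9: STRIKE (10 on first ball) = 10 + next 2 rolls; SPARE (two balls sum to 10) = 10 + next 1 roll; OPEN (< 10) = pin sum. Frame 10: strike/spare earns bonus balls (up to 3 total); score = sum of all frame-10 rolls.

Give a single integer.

Answer: 115

Derivation:
Frame 1: OPEN (6+0=6). Cumulative: 6
Frame 2: SPARE (4+6=10). 10 + next roll (4) = 14. Cumulative: 20
Frame 3: OPEN (4+4=8). Cumulative: 28
Frame 4: OPEN (1+7=8). Cumulative: 36
Frame 5: OPEN (6+0=6). Cumulative: 42
Frame 6: SPARE (3+7=10). 10 + next roll (7) = 17. Cumulative: 59
Frame 7: OPEN (7+2=9). Cumulative: 68
Frame 8: STRIKE. 10 + next two rolls (5+5) = 20. Cumulative: 88
Frame 9: SPARE (5+5=10). 10 + next roll (3) = 13. Cumulative: 101
Frame 10: SPARE. Sum of all frame-10 rolls (3+7+4) = 14. Cumulative: 115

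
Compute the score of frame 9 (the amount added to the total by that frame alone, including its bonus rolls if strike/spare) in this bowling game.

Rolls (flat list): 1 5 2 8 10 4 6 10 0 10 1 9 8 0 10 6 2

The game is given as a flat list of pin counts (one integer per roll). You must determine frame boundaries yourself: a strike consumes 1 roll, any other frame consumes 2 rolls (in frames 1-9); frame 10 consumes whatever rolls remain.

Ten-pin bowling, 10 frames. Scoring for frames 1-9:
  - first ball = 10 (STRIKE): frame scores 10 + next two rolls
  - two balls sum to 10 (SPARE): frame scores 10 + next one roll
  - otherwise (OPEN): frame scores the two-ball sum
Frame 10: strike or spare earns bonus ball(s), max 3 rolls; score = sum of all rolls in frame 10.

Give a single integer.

Answer: 18

Derivation:
Frame 1: OPEN (1+5=6). Cumulative: 6
Frame 2: SPARE (2+8=10). 10 + next roll (10) = 20. Cumulative: 26
Frame 3: STRIKE. 10 + next two rolls (4+6) = 20. Cumulative: 46
Frame 4: SPARE (4+6=10). 10 + next roll (10) = 20. Cumulative: 66
Frame 5: STRIKE. 10 + next two rolls (0+10) = 20. Cumulative: 86
Frame 6: SPARE (0+10=10). 10 + next roll (1) = 11. Cumulative: 97
Frame 7: SPARE (1+9=10). 10 + next roll (8) = 18. Cumulative: 115
Frame 8: OPEN (8+0=8). Cumulative: 123
Frame 9: STRIKE. 10 + next two rolls (6+2) = 18. Cumulative: 141
Frame 10: OPEN. Sum of all frame-10 rolls (6+2) = 8. Cumulative: 149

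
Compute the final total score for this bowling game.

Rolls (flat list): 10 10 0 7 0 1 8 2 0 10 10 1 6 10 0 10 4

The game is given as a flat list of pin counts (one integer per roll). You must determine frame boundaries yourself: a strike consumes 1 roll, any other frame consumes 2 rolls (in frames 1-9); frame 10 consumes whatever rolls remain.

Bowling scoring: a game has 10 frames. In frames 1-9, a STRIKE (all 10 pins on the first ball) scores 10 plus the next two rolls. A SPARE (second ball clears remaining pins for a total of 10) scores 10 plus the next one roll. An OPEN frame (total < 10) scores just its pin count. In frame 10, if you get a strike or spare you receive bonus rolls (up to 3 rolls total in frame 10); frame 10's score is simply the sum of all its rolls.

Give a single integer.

Frame 1: STRIKE. 10 + next two rolls (10+0) = 20. Cumulative: 20
Frame 2: STRIKE. 10 + next two rolls (0+7) = 17. Cumulative: 37
Frame 3: OPEN (0+7=7). Cumulative: 44
Frame 4: OPEN (0+1=1). Cumulative: 45
Frame 5: SPARE (8+2=10). 10 + next roll (0) = 10. Cumulative: 55
Frame 6: SPARE (0+10=10). 10 + next roll (10) = 20. Cumulative: 75
Frame 7: STRIKE. 10 + next two rolls (1+6) = 17. Cumulative: 92
Frame 8: OPEN (1+6=7). Cumulative: 99
Frame 9: STRIKE. 10 + next two rolls (0+10) = 20. Cumulative: 119
Frame 10: SPARE. Sum of all frame-10 rolls (0+10+4) = 14. Cumulative: 133

Answer: 133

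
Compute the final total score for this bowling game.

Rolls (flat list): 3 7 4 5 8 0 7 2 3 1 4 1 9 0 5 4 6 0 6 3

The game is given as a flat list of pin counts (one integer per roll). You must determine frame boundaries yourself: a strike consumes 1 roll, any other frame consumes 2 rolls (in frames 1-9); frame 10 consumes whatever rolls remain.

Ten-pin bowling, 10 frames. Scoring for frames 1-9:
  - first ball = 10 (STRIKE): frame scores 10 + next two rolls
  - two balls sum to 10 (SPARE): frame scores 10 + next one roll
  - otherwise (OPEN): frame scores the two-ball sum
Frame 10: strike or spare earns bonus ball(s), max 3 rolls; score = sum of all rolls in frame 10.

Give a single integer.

Frame 1: SPARE (3+7=10). 10 + next roll (4) = 14. Cumulative: 14
Frame 2: OPEN (4+5=9). Cumulative: 23
Frame 3: OPEN (8+0=8). Cumulative: 31
Frame 4: OPEN (7+2=9). Cumulative: 40
Frame 5: OPEN (3+1=4). Cumulative: 44
Frame 6: OPEN (4+1=5). Cumulative: 49
Frame 7: OPEN (9+0=9). Cumulative: 58
Frame 8: OPEN (5+4=9). Cumulative: 67
Frame 9: OPEN (6+0=6). Cumulative: 73
Frame 10: OPEN. Sum of all frame-10 rolls (6+3) = 9. Cumulative: 82

Answer: 82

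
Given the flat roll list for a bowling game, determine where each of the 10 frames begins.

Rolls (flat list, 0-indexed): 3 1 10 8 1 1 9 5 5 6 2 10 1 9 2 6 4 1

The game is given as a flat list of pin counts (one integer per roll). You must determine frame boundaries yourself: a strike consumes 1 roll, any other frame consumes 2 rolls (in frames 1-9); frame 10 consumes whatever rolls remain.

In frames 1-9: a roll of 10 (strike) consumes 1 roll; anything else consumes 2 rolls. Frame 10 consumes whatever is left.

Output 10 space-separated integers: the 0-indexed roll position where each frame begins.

Frame 1 starts at roll index 0: rolls=3,1 (sum=4), consumes 2 rolls
Frame 2 starts at roll index 2: roll=10 (strike), consumes 1 roll
Frame 3 starts at roll index 3: rolls=8,1 (sum=9), consumes 2 rolls
Frame 4 starts at roll index 5: rolls=1,9 (sum=10), consumes 2 rolls
Frame 5 starts at roll index 7: rolls=5,5 (sum=10), consumes 2 rolls
Frame 6 starts at roll index 9: rolls=6,2 (sum=8), consumes 2 rolls
Frame 7 starts at roll index 11: roll=10 (strike), consumes 1 roll
Frame 8 starts at roll index 12: rolls=1,9 (sum=10), consumes 2 rolls
Frame 9 starts at roll index 14: rolls=2,6 (sum=8), consumes 2 rolls
Frame 10 starts at roll index 16: 2 remaining rolls

Answer: 0 2 3 5 7 9 11 12 14 16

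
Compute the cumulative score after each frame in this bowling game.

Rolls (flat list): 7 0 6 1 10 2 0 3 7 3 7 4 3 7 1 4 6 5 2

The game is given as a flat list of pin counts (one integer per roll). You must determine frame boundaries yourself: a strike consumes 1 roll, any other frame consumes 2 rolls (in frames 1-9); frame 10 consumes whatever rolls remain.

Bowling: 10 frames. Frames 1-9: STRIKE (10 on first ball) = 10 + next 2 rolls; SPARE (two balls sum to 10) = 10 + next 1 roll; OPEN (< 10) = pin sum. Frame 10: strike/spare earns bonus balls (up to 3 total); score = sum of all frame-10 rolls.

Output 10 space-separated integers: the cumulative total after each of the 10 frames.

Frame 1: OPEN (7+0=7). Cumulative: 7
Frame 2: OPEN (6+1=7). Cumulative: 14
Frame 3: STRIKE. 10 + next two rolls (2+0) = 12. Cumulative: 26
Frame 4: OPEN (2+0=2). Cumulative: 28
Frame 5: SPARE (3+7=10). 10 + next roll (3) = 13. Cumulative: 41
Frame 6: SPARE (3+7=10). 10 + next roll (4) = 14. Cumulative: 55
Frame 7: OPEN (4+3=7). Cumulative: 62
Frame 8: OPEN (7+1=8). Cumulative: 70
Frame 9: SPARE (4+6=10). 10 + next roll (5) = 15. Cumulative: 85
Frame 10: OPEN. Sum of all frame-10 rolls (5+2) = 7. Cumulative: 92

Answer: 7 14 26 28 41 55 62 70 85 92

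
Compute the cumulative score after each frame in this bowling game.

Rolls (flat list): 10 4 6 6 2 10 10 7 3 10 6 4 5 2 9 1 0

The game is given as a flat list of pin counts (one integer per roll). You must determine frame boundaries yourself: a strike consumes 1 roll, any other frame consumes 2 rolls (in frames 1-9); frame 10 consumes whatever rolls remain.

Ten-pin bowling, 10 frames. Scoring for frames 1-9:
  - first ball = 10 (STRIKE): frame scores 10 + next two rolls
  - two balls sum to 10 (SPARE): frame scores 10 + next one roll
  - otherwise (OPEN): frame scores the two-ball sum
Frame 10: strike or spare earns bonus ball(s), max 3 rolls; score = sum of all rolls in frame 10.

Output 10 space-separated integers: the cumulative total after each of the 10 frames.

Frame 1: STRIKE. 10 + next two rolls (4+6) = 20. Cumulative: 20
Frame 2: SPARE (4+6=10). 10 + next roll (6) = 16. Cumulative: 36
Frame 3: OPEN (6+2=8). Cumulative: 44
Frame 4: STRIKE. 10 + next two rolls (10+7) = 27. Cumulative: 71
Frame 5: STRIKE. 10 + next two rolls (7+3) = 20. Cumulative: 91
Frame 6: SPARE (7+3=10). 10 + next roll (10) = 20. Cumulative: 111
Frame 7: STRIKE. 10 + next two rolls (6+4) = 20. Cumulative: 131
Frame 8: SPARE (6+4=10). 10 + next roll (5) = 15. Cumulative: 146
Frame 9: OPEN (5+2=7). Cumulative: 153
Frame 10: SPARE. Sum of all frame-10 rolls (9+1+0) = 10. Cumulative: 163

Answer: 20 36 44 71 91 111 131 146 153 163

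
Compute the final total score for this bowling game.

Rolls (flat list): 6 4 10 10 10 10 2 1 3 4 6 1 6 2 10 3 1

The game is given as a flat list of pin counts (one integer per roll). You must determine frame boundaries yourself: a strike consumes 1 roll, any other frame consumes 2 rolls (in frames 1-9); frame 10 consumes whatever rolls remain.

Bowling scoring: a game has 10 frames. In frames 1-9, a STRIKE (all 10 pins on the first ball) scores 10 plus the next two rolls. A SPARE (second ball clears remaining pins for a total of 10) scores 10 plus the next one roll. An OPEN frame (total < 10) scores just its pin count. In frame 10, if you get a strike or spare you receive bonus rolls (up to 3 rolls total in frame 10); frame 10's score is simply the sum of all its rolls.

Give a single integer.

Frame 1: SPARE (6+4=10). 10 + next roll (10) = 20. Cumulative: 20
Frame 2: STRIKE. 10 + next two rolls (10+10) = 30. Cumulative: 50
Frame 3: STRIKE. 10 + next two rolls (10+10) = 30. Cumulative: 80
Frame 4: STRIKE. 10 + next two rolls (10+2) = 22. Cumulative: 102
Frame 5: STRIKE. 10 + next two rolls (2+1) = 13. Cumulative: 115
Frame 6: OPEN (2+1=3). Cumulative: 118
Frame 7: OPEN (3+4=7). Cumulative: 125
Frame 8: OPEN (6+1=7). Cumulative: 132
Frame 9: OPEN (6+2=8). Cumulative: 140
Frame 10: STRIKE. Sum of all frame-10 rolls (10+3+1) = 14. Cumulative: 154

Answer: 154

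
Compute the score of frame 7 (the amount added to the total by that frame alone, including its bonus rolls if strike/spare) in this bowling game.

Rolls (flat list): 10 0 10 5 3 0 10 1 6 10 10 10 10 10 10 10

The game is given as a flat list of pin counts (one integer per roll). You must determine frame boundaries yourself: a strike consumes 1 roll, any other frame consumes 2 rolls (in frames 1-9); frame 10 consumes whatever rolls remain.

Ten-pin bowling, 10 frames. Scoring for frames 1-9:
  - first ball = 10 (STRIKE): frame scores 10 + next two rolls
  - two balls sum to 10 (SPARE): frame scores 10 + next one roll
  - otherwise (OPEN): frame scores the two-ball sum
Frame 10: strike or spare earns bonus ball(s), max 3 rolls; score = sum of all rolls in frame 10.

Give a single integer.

Frame 1: STRIKE. 10 + next two rolls (0+10) = 20. Cumulative: 20
Frame 2: SPARE (0+10=10). 10 + next roll (5) = 15. Cumulative: 35
Frame 3: OPEN (5+3=8). Cumulative: 43
Frame 4: SPARE (0+10=10). 10 + next roll (1) = 11. Cumulative: 54
Frame 5: OPEN (1+6=7). Cumulative: 61
Frame 6: STRIKE. 10 + next two rolls (10+10) = 30. Cumulative: 91
Frame 7: STRIKE. 10 + next two rolls (10+10) = 30. Cumulative: 121
Frame 8: STRIKE. 10 + next two rolls (10+10) = 30. Cumulative: 151
Frame 9: STRIKE. 10 + next two rolls (10+10) = 30. Cumulative: 181

Answer: 30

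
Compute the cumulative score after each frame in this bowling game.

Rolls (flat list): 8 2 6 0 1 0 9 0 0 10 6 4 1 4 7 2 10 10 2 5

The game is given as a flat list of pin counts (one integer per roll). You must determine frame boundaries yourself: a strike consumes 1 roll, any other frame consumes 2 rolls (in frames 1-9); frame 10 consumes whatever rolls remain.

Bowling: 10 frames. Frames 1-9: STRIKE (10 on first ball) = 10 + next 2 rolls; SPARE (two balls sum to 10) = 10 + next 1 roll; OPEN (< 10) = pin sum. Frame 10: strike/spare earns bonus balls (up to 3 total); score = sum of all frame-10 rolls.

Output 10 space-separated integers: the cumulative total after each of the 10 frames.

Answer: 16 22 23 32 48 59 64 73 95 112

Derivation:
Frame 1: SPARE (8+2=10). 10 + next roll (6) = 16. Cumulative: 16
Frame 2: OPEN (6+0=6). Cumulative: 22
Frame 3: OPEN (1+0=1). Cumulative: 23
Frame 4: OPEN (9+0=9). Cumulative: 32
Frame 5: SPARE (0+10=10). 10 + next roll (6) = 16. Cumulative: 48
Frame 6: SPARE (6+4=10). 10 + next roll (1) = 11. Cumulative: 59
Frame 7: OPEN (1+4=5). Cumulative: 64
Frame 8: OPEN (7+2=9). Cumulative: 73
Frame 9: STRIKE. 10 + next two rolls (10+2) = 22. Cumulative: 95
Frame 10: STRIKE. Sum of all frame-10 rolls (10+2+5) = 17. Cumulative: 112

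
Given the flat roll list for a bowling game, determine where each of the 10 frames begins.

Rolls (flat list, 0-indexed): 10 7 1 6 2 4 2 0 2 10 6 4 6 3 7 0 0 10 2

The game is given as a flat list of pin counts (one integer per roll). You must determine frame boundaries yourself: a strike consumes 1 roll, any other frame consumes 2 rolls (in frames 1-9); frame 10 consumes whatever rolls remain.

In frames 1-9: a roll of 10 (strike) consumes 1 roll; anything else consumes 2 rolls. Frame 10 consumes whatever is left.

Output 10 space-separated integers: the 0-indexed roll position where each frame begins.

Frame 1 starts at roll index 0: roll=10 (strike), consumes 1 roll
Frame 2 starts at roll index 1: rolls=7,1 (sum=8), consumes 2 rolls
Frame 3 starts at roll index 3: rolls=6,2 (sum=8), consumes 2 rolls
Frame 4 starts at roll index 5: rolls=4,2 (sum=6), consumes 2 rolls
Frame 5 starts at roll index 7: rolls=0,2 (sum=2), consumes 2 rolls
Frame 6 starts at roll index 9: roll=10 (strike), consumes 1 roll
Frame 7 starts at roll index 10: rolls=6,4 (sum=10), consumes 2 rolls
Frame 8 starts at roll index 12: rolls=6,3 (sum=9), consumes 2 rolls
Frame 9 starts at roll index 14: rolls=7,0 (sum=7), consumes 2 rolls
Frame 10 starts at roll index 16: 3 remaining rolls

Answer: 0 1 3 5 7 9 10 12 14 16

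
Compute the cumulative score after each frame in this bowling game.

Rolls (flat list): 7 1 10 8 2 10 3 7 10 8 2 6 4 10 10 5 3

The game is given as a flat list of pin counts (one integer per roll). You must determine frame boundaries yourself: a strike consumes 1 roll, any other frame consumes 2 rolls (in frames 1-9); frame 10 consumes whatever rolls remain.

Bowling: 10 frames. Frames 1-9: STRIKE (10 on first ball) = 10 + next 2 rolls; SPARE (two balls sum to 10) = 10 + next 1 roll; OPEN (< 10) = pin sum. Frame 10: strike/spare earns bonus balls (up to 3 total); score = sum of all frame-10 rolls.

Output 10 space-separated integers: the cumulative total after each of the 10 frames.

Frame 1: OPEN (7+1=8). Cumulative: 8
Frame 2: STRIKE. 10 + next two rolls (8+2) = 20. Cumulative: 28
Frame 3: SPARE (8+2=10). 10 + next roll (10) = 20. Cumulative: 48
Frame 4: STRIKE. 10 + next two rolls (3+7) = 20. Cumulative: 68
Frame 5: SPARE (3+7=10). 10 + next roll (10) = 20. Cumulative: 88
Frame 6: STRIKE. 10 + next two rolls (8+2) = 20. Cumulative: 108
Frame 7: SPARE (8+2=10). 10 + next roll (6) = 16. Cumulative: 124
Frame 8: SPARE (6+4=10). 10 + next roll (10) = 20. Cumulative: 144
Frame 9: STRIKE. 10 + next two rolls (10+5) = 25. Cumulative: 169
Frame 10: STRIKE. Sum of all frame-10 rolls (10+5+3) = 18. Cumulative: 187

Answer: 8 28 48 68 88 108 124 144 169 187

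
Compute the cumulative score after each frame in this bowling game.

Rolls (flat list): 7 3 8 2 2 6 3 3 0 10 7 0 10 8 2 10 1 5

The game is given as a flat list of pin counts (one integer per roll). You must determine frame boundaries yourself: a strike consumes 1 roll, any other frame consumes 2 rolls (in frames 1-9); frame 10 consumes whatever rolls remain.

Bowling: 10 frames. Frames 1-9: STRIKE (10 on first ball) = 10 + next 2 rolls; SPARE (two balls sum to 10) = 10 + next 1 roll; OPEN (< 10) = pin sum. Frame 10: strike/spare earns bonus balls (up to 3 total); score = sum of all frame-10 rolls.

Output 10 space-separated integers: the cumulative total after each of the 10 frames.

Answer: 18 30 38 44 61 68 88 108 124 130

Derivation:
Frame 1: SPARE (7+3=10). 10 + next roll (8) = 18. Cumulative: 18
Frame 2: SPARE (8+2=10). 10 + next roll (2) = 12. Cumulative: 30
Frame 3: OPEN (2+6=8). Cumulative: 38
Frame 4: OPEN (3+3=6). Cumulative: 44
Frame 5: SPARE (0+10=10). 10 + next roll (7) = 17. Cumulative: 61
Frame 6: OPEN (7+0=7). Cumulative: 68
Frame 7: STRIKE. 10 + next two rolls (8+2) = 20. Cumulative: 88
Frame 8: SPARE (8+2=10). 10 + next roll (10) = 20. Cumulative: 108
Frame 9: STRIKE. 10 + next two rolls (1+5) = 16. Cumulative: 124
Frame 10: OPEN. Sum of all frame-10 rolls (1+5) = 6. Cumulative: 130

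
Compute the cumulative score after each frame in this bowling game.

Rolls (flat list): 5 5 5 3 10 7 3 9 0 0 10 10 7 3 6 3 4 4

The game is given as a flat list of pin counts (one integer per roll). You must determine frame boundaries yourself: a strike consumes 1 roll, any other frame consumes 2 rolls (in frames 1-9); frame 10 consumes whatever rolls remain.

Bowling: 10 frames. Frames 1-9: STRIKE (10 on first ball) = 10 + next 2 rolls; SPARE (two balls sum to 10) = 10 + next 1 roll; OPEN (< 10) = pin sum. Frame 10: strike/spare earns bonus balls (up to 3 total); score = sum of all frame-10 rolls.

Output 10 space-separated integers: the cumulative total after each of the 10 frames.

Answer: 15 23 43 62 71 91 111 127 136 144

Derivation:
Frame 1: SPARE (5+5=10). 10 + next roll (5) = 15. Cumulative: 15
Frame 2: OPEN (5+3=8). Cumulative: 23
Frame 3: STRIKE. 10 + next two rolls (7+3) = 20. Cumulative: 43
Frame 4: SPARE (7+3=10). 10 + next roll (9) = 19. Cumulative: 62
Frame 5: OPEN (9+0=9). Cumulative: 71
Frame 6: SPARE (0+10=10). 10 + next roll (10) = 20. Cumulative: 91
Frame 7: STRIKE. 10 + next two rolls (7+3) = 20. Cumulative: 111
Frame 8: SPARE (7+3=10). 10 + next roll (6) = 16. Cumulative: 127
Frame 9: OPEN (6+3=9). Cumulative: 136
Frame 10: OPEN. Sum of all frame-10 rolls (4+4) = 8. Cumulative: 144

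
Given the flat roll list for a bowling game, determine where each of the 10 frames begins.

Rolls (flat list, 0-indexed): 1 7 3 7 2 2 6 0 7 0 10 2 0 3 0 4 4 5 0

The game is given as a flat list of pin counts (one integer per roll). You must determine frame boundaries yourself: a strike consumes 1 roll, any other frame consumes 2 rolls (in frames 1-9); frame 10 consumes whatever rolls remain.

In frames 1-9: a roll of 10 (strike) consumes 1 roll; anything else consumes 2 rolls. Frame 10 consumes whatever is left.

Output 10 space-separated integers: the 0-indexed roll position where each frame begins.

Frame 1 starts at roll index 0: rolls=1,7 (sum=8), consumes 2 rolls
Frame 2 starts at roll index 2: rolls=3,7 (sum=10), consumes 2 rolls
Frame 3 starts at roll index 4: rolls=2,2 (sum=4), consumes 2 rolls
Frame 4 starts at roll index 6: rolls=6,0 (sum=6), consumes 2 rolls
Frame 5 starts at roll index 8: rolls=7,0 (sum=7), consumes 2 rolls
Frame 6 starts at roll index 10: roll=10 (strike), consumes 1 roll
Frame 7 starts at roll index 11: rolls=2,0 (sum=2), consumes 2 rolls
Frame 8 starts at roll index 13: rolls=3,0 (sum=3), consumes 2 rolls
Frame 9 starts at roll index 15: rolls=4,4 (sum=8), consumes 2 rolls
Frame 10 starts at roll index 17: 2 remaining rolls

Answer: 0 2 4 6 8 10 11 13 15 17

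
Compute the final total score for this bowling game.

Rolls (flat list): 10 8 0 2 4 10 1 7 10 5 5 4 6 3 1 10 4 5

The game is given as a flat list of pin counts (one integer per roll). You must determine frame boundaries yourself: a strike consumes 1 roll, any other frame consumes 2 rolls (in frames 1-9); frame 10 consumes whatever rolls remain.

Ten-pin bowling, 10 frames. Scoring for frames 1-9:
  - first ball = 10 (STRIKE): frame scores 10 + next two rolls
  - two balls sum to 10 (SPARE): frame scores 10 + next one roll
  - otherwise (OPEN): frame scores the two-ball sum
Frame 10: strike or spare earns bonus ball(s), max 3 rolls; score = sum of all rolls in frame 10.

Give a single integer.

Answer: 128

Derivation:
Frame 1: STRIKE. 10 + next two rolls (8+0) = 18. Cumulative: 18
Frame 2: OPEN (8+0=8). Cumulative: 26
Frame 3: OPEN (2+4=6). Cumulative: 32
Frame 4: STRIKE. 10 + next two rolls (1+7) = 18. Cumulative: 50
Frame 5: OPEN (1+7=8). Cumulative: 58
Frame 6: STRIKE. 10 + next two rolls (5+5) = 20. Cumulative: 78
Frame 7: SPARE (5+5=10). 10 + next roll (4) = 14. Cumulative: 92
Frame 8: SPARE (4+6=10). 10 + next roll (3) = 13. Cumulative: 105
Frame 9: OPEN (3+1=4). Cumulative: 109
Frame 10: STRIKE. Sum of all frame-10 rolls (10+4+5) = 19. Cumulative: 128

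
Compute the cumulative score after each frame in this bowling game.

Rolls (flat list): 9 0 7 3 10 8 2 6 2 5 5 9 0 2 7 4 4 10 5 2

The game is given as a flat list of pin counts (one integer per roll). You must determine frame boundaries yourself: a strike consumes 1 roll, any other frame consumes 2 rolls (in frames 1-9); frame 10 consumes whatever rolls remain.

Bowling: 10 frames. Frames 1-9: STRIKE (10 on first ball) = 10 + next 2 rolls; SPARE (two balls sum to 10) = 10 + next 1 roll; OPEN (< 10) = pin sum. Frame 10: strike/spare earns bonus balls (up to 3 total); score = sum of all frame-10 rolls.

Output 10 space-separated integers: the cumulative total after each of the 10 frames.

Answer: 9 29 49 65 73 92 101 110 118 135

Derivation:
Frame 1: OPEN (9+0=9). Cumulative: 9
Frame 2: SPARE (7+3=10). 10 + next roll (10) = 20. Cumulative: 29
Frame 3: STRIKE. 10 + next two rolls (8+2) = 20. Cumulative: 49
Frame 4: SPARE (8+2=10). 10 + next roll (6) = 16. Cumulative: 65
Frame 5: OPEN (6+2=8). Cumulative: 73
Frame 6: SPARE (5+5=10). 10 + next roll (9) = 19. Cumulative: 92
Frame 7: OPEN (9+0=9). Cumulative: 101
Frame 8: OPEN (2+7=9). Cumulative: 110
Frame 9: OPEN (4+4=8). Cumulative: 118
Frame 10: STRIKE. Sum of all frame-10 rolls (10+5+2) = 17. Cumulative: 135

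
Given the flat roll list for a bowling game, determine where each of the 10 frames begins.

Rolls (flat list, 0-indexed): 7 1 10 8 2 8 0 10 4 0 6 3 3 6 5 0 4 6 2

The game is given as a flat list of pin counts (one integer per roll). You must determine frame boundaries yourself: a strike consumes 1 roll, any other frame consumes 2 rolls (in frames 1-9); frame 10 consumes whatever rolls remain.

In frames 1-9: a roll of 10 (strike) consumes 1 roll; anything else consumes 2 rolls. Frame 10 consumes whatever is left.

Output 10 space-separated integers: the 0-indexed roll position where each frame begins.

Answer: 0 2 3 5 7 8 10 12 14 16

Derivation:
Frame 1 starts at roll index 0: rolls=7,1 (sum=8), consumes 2 rolls
Frame 2 starts at roll index 2: roll=10 (strike), consumes 1 roll
Frame 3 starts at roll index 3: rolls=8,2 (sum=10), consumes 2 rolls
Frame 4 starts at roll index 5: rolls=8,0 (sum=8), consumes 2 rolls
Frame 5 starts at roll index 7: roll=10 (strike), consumes 1 roll
Frame 6 starts at roll index 8: rolls=4,0 (sum=4), consumes 2 rolls
Frame 7 starts at roll index 10: rolls=6,3 (sum=9), consumes 2 rolls
Frame 8 starts at roll index 12: rolls=3,6 (sum=9), consumes 2 rolls
Frame 9 starts at roll index 14: rolls=5,0 (sum=5), consumes 2 rolls
Frame 10 starts at roll index 16: 3 remaining rolls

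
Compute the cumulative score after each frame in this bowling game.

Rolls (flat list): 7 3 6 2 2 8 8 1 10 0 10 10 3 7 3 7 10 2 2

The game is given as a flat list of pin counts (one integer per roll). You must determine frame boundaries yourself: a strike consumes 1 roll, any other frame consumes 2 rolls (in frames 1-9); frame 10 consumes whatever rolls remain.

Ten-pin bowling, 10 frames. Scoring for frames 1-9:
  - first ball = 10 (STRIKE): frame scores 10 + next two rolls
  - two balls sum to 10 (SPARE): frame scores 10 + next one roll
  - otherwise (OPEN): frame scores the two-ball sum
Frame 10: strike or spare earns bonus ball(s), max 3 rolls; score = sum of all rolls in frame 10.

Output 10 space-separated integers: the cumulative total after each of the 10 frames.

Answer: 16 24 42 51 71 91 111 124 144 158

Derivation:
Frame 1: SPARE (7+3=10). 10 + next roll (6) = 16. Cumulative: 16
Frame 2: OPEN (6+2=8). Cumulative: 24
Frame 3: SPARE (2+8=10). 10 + next roll (8) = 18. Cumulative: 42
Frame 4: OPEN (8+1=9). Cumulative: 51
Frame 5: STRIKE. 10 + next two rolls (0+10) = 20. Cumulative: 71
Frame 6: SPARE (0+10=10). 10 + next roll (10) = 20. Cumulative: 91
Frame 7: STRIKE. 10 + next two rolls (3+7) = 20. Cumulative: 111
Frame 8: SPARE (3+7=10). 10 + next roll (3) = 13. Cumulative: 124
Frame 9: SPARE (3+7=10). 10 + next roll (10) = 20. Cumulative: 144
Frame 10: STRIKE. Sum of all frame-10 rolls (10+2+2) = 14. Cumulative: 158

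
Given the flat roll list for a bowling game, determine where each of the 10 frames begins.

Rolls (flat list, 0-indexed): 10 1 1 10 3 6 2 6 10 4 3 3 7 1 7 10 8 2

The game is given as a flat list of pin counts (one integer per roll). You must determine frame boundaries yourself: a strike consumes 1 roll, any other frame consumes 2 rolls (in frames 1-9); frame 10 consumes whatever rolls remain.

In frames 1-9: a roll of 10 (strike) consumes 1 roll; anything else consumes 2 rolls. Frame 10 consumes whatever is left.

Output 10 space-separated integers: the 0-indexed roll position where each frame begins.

Frame 1 starts at roll index 0: roll=10 (strike), consumes 1 roll
Frame 2 starts at roll index 1: rolls=1,1 (sum=2), consumes 2 rolls
Frame 3 starts at roll index 3: roll=10 (strike), consumes 1 roll
Frame 4 starts at roll index 4: rolls=3,6 (sum=9), consumes 2 rolls
Frame 5 starts at roll index 6: rolls=2,6 (sum=8), consumes 2 rolls
Frame 6 starts at roll index 8: roll=10 (strike), consumes 1 roll
Frame 7 starts at roll index 9: rolls=4,3 (sum=7), consumes 2 rolls
Frame 8 starts at roll index 11: rolls=3,7 (sum=10), consumes 2 rolls
Frame 9 starts at roll index 13: rolls=1,7 (sum=8), consumes 2 rolls
Frame 10 starts at roll index 15: 3 remaining rolls

Answer: 0 1 3 4 6 8 9 11 13 15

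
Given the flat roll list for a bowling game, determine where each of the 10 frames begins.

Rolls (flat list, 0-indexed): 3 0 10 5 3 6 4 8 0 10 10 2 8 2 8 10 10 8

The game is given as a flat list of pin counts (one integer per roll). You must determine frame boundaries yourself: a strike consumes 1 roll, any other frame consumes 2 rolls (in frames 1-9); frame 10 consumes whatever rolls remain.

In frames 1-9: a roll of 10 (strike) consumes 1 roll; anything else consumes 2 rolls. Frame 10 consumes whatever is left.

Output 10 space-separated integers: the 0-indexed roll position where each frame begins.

Answer: 0 2 3 5 7 9 10 11 13 15

Derivation:
Frame 1 starts at roll index 0: rolls=3,0 (sum=3), consumes 2 rolls
Frame 2 starts at roll index 2: roll=10 (strike), consumes 1 roll
Frame 3 starts at roll index 3: rolls=5,3 (sum=8), consumes 2 rolls
Frame 4 starts at roll index 5: rolls=6,4 (sum=10), consumes 2 rolls
Frame 5 starts at roll index 7: rolls=8,0 (sum=8), consumes 2 rolls
Frame 6 starts at roll index 9: roll=10 (strike), consumes 1 roll
Frame 7 starts at roll index 10: roll=10 (strike), consumes 1 roll
Frame 8 starts at roll index 11: rolls=2,8 (sum=10), consumes 2 rolls
Frame 9 starts at roll index 13: rolls=2,8 (sum=10), consumes 2 rolls
Frame 10 starts at roll index 15: 3 remaining rolls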